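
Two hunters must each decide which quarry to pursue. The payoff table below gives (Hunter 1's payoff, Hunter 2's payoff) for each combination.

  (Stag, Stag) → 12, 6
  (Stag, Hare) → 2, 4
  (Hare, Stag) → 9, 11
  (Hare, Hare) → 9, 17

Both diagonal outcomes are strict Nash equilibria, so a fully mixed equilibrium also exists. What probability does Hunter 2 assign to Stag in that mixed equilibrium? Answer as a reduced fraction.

7/10

Hunter 2's mix q on Stag must make Hunter 1 indifferent between Stag and Hare.
Hunter 1's payoff from Stag: 12q + 2(1−q). From Hare: 9q + 9(1−q).
Set equal: 3q = 7(1−q) → q = 7/10.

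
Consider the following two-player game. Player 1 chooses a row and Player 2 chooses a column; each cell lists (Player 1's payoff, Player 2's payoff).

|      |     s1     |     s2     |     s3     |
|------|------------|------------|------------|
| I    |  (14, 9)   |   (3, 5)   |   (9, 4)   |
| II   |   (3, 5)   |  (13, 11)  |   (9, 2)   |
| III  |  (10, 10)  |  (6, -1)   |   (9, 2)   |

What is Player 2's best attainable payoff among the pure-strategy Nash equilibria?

11

(I, s1) is a pure NE (Player 1: 14 ≥ 10; Player 2: 9 ≥ 5). Player 2 gets 9.
(II, s2) is a pure NE (Player 1: 13 ≥ 6; Player 2: 11 ≥ 5). Player 2 gets 11.
Every other cell has a profitable deviation for at least one player. Highest of {9, 11} is 11.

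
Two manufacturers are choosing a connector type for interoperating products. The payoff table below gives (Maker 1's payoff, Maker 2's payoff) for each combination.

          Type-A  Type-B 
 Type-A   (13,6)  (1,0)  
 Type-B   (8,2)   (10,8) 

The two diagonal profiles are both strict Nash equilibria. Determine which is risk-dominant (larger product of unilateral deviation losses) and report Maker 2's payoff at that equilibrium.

At both Type-A: Maker 1 loses 13 − 8 = 5 by deviating; Maker 2 loses 6 − 0 = 6. Product = 5·6 = 30.
At both Type-B: Maker 1 loses 10 − 1 = 9 by deviating; Maker 2 loses 8 − 2 = 6. Product = 9·6 = 54.
54 > 30, so both Type-B is risk-dominant. Maker 2's payoff there is 8.

8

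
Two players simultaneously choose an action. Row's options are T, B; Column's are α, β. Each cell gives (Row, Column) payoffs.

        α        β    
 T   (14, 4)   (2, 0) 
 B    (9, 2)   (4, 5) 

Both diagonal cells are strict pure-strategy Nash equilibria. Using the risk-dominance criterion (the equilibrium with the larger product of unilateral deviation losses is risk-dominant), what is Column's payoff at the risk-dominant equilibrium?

At (T, α): Row loses 14 − 9 = 5 by deviating; Column loses 4 − 0 = 4. Product = 5·4 = 20.
At (B, β): Row loses 4 − 2 = 2 by deviating; Column loses 5 − 2 = 3. Product = 2·3 = 6.
20 > 6, so (T, α) is risk-dominant. Column's payoff there is 4.

4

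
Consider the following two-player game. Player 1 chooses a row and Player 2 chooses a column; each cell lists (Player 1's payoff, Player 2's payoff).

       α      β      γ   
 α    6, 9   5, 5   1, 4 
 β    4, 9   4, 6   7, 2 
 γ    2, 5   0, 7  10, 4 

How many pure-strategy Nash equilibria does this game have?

Both α: Player 1 gets 6 (best alternative 4); Player 2 gets 9 (best alternative 5). Neither deviates — NE.
Both γ is not a NE: Player 2 would switch to β (7 > 4).
No other cell survives both best-response checks, so there is 1 pure NE.

1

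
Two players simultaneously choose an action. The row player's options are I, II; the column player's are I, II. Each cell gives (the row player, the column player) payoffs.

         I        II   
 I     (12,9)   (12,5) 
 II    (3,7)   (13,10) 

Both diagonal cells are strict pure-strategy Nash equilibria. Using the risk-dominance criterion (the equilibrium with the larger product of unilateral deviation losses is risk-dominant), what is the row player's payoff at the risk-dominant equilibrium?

12

At both I: the row player loses 12 − 3 = 9 by deviating; the column player loses 9 − 5 = 4. Product = 9·4 = 36.
At both II: the row player loses 13 − 12 = 1 by deviating; the column player loses 10 − 7 = 3. Product = 1·3 = 3.
36 > 3, so both I is risk-dominant. The row player's payoff there is 12.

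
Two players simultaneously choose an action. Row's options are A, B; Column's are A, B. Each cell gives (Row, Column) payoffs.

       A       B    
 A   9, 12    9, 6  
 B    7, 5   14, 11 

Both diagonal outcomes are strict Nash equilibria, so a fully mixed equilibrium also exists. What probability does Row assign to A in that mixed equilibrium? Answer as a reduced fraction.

1/2

Row's mix p on A must make Column indifferent between A and B.
Column's payoff from A: 12p + 5(1−p). From B: 6p + 11(1−p).
Set equal: 6p = 6(1−p) → p = 6/12 = 1/2.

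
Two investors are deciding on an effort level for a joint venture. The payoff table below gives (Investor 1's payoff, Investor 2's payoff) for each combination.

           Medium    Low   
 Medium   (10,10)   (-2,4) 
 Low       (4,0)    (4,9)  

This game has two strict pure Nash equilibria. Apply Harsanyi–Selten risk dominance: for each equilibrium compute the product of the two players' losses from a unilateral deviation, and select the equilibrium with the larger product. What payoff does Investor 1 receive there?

4

At both Medium: Investor 1 loses 10 − 4 = 6 by deviating; Investor 2 loses 10 − 4 = 6. Product = 6·6 = 36.
At both Low: Investor 1 loses 4 − (-2) = 6 by deviating; Investor 2 loses 9 − 0 = 9. Product = 6·9 = 54.
54 > 36, so both Low is risk-dominant. Investor 1's payoff there is 4.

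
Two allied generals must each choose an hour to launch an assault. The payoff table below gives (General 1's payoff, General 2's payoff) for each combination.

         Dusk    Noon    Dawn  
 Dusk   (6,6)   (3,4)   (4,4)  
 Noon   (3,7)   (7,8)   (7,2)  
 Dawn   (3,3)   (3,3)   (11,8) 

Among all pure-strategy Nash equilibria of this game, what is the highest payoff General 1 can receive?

Both Dusk is a pure NE (General 1: 6 ≥ 3; General 2: 6 ≥ 4). General 1 gets 6.
Both Noon is a pure NE (General 1: 7 ≥ 3; General 2: 8 ≥ 7). General 1 gets 7.
Both Dawn is a pure NE (General 1: 11 ≥ 7; General 2: 8 ≥ 3). General 1 gets 11.
Every other cell has a profitable deviation for at least one player. Highest of {6, 7, 11} is 11.

11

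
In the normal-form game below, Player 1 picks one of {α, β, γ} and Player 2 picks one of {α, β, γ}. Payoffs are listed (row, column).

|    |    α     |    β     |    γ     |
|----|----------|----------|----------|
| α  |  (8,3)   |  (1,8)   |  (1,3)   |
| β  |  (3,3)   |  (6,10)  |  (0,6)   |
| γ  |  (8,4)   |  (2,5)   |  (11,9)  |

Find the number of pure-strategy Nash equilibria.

2

Both β: Player 1 gets 6 (best alternative 2); Player 2 gets 10 (best alternative 6). Neither deviates — NE.
Both γ: Player 1 gets 11 (best alternative 1); Player 2 gets 9 (best alternative 5). Neither deviates — NE.
Both α is not a NE: Player 2 would switch to β (8 > 3).
No other cell survives both best-response checks, so there are 2 pure NE.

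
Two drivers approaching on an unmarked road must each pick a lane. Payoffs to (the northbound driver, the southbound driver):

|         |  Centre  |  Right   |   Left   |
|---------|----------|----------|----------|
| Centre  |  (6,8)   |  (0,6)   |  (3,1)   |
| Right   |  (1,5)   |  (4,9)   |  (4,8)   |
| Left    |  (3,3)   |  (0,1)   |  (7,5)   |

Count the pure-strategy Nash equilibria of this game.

3

Both Centre: the northbound driver gets 6 (best alternative 3); the southbound driver gets 8 (best alternative 6). Neither deviates — NE.
Both Right: the northbound driver gets 4 (best alternative 0); the southbound driver gets 9 (best alternative 8). Neither deviates — NE.
Both Left: the northbound driver gets 7 (best alternative 4); the southbound driver gets 5 (best alternative 3). Neither deviates — NE.
(Left, Right) is not a NE: the northbound driver would switch to Right (4 > 0).
No other cell survives both best-response checks, so there are 3 pure NE.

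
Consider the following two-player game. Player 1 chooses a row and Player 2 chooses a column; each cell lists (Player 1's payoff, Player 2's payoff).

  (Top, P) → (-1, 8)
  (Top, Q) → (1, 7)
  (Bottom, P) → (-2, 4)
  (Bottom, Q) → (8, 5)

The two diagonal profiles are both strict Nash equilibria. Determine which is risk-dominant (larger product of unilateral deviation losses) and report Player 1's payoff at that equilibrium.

8

At (Top, P): Player 1 loses -1 − (-2) = 1 by deviating; Player 2 loses 8 − 7 = 1. Product = 1·1 = 1.
At (Bottom, Q): Player 1 loses 8 − 1 = 7 by deviating; Player 2 loses 5 − 4 = 1. Product = 7·1 = 7.
7 > 1, so (Bottom, Q) is risk-dominant. Player 1's payoff there is 8.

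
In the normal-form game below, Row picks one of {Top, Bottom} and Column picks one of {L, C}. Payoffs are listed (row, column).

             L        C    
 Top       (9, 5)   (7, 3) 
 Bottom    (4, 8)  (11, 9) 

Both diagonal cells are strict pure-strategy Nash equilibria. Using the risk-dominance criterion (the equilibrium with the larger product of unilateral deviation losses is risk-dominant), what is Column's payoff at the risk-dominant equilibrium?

At (Top, L): Row loses 9 − 4 = 5 by deviating; Column loses 5 − 3 = 2. Product = 5·2 = 10.
At (Bottom, C): Row loses 11 − 7 = 4 by deviating; Column loses 9 − 8 = 1. Product = 4·1 = 4.
10 > 4, so (Top, L) is risk-dominant. Column's payoff there is 5.

5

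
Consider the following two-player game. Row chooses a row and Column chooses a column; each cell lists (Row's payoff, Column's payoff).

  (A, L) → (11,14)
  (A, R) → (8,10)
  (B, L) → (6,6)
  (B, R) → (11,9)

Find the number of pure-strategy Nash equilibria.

2

(A, L): Row gets 11 (best alternative 6); Column gets 14 (best alternative 10). Neither deviates — NE.
(B, R): Row gets 11 (best alternative 8); Column gets 9 (best alternative 6). Neither deviates — NE.
(A, R) is not a NE: Row would switch to B (11 > 8).
No other cell survives both best-response checks, so there are 2 pure NE.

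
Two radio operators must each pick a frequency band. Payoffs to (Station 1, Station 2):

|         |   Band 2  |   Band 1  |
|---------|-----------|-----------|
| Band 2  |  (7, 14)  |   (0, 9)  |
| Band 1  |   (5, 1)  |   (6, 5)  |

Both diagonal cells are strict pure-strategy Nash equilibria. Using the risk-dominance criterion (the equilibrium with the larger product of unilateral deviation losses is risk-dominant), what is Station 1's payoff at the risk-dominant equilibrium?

At both Band 2: Station 1 loses 7 − 5 = 2 by deviating; Station 2 loses 14 − 9 = 5. Product = 2·5 = 10.
At both Band 1: Station 1 loses 6 − 0 = 6 by deviating; Station 2 loses 5 − 1 = 4. Product = 6·4 = 24.
24 > 10, so both Band 1 is risk-dominant. Station 1's payoff there is 6.

6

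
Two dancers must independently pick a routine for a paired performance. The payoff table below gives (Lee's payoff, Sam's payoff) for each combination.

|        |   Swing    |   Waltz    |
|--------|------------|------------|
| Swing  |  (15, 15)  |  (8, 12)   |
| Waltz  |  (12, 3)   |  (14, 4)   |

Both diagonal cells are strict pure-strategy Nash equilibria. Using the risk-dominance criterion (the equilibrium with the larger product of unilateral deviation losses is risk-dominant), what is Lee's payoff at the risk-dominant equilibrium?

15

At both Swing: Lee loses 15 − 12 = 3 by deviating; Sam loses 15 − 12 = 3. Product = 3·3 = 9.
At both Waltz: Lee loses 14 − 8 = 6 by deviating; Sam loses 4 − 3 = 1. Product = 6·1 = 6.
9 > 6, so both Swing is risk-dominant. Lee's payoff there is 15.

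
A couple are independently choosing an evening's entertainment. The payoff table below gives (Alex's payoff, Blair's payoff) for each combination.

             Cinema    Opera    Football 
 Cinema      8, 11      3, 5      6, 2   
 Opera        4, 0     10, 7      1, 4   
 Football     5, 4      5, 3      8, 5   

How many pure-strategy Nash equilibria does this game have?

3

Both Cinema: Alex gets 8 (best alternative 5); Blair gets 11 (best alternative 5). Neither deviates — NE.
Both Opera: Alex gets 10 (best alternative 5); Blair gets 7 (best alternative 4). Neither deviates — NE.
Both Football: Alex gets 8 (best alternative 6); Blair gets 5 (best alternative 4). Neither deviates — NE.
(Cinema, Football) is not a NE: Alex would switch to Football (8 > 6).
No other cell survives both best-response checks, so there are 3 pure NE.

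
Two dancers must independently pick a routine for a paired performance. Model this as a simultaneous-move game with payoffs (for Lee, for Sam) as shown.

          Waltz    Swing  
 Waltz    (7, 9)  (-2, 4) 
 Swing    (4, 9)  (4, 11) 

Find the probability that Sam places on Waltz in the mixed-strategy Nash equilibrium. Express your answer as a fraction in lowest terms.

Sam's mix q on Waltz must make Lee indifferent between Waltz and Swing.
Lee's payoff from Waltz: 7q + (-2)(1−q). From Swing: 4q + 4(1−q).
Set equal: 3q = 6(1−q) → q = 6/9 = 2/3.

2/3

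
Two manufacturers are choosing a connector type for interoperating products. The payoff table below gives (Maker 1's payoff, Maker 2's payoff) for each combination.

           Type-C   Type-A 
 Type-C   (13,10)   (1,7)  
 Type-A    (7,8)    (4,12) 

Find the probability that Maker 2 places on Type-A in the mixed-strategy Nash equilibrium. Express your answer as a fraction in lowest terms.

Maker 2's mix q on Type-C must make Maker 1 indifferent between Type-C and Type-A.
Maker 1's payoff from Type-C: 13q + 1(1−q). From Type-A: 7q + 4(1−q).
Set equal: 6q = 3(1−q) → q = 3/9 = 1/3.
Probability on Type-A is 1 − 1/3 = 2/3.

2/3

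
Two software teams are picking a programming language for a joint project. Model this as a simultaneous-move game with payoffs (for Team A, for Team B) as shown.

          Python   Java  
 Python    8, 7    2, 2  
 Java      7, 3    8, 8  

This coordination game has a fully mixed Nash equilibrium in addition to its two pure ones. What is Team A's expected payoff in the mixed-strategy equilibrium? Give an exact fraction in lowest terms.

Team B mixes with probability q on Python, chosen so Team A is indifferent: 8q + 2(1−q) = 7q + 8(1−q) gives q = 6/7.
Team A's expected payoff (from either row, since indifferent) is 8·6/7 + 2·1/7 = 50/7.

50/7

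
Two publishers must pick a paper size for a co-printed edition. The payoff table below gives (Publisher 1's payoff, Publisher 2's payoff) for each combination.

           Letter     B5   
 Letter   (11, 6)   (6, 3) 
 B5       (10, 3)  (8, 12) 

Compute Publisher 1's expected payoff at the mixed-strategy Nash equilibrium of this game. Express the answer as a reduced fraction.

Publisher 2 mixes with probability q on Letter, chosen so Publisher 1 is indifferent: 11q + 6(1−q) = 10q + 8(1−q) gives q = 2/3.
Publisher 1's expected payoff (from either row, since indifferent) is 11·2/3 + 6·1/3 = 28/3.

28/3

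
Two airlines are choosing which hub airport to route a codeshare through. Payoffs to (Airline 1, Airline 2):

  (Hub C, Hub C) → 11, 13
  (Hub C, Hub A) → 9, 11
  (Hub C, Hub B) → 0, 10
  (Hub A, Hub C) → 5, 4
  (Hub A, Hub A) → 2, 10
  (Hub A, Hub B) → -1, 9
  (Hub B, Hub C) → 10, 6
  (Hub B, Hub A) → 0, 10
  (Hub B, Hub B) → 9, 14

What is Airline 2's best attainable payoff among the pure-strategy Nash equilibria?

Both Hub C is a pure NE (Airline 1: 11 ≥ 10; Airline 2: 13 ≥ 11). Airline 2 gets 13.
Both Hub B is a pure NE (Airline 1: 9 ≥ 0; Airline 2: 14 ≥ 10). Airline 2 gets 14.
Every other cell has a profitable deviation for at least one player. Highest of {13, 14} is 14.

14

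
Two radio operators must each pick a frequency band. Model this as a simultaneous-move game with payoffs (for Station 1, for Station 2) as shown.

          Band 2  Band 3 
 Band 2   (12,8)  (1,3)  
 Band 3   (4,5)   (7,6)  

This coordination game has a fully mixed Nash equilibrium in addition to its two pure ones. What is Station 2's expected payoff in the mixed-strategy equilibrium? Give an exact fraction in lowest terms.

Station 1 mixes with probability p on Band 2, chosen so Station 2 is indifferent: 8p + 5(1−p) = 3p + 6(1−p) gives p = 1/6.
Station 2's expected payoff is 8·1/6 + 5·5/6 = 11/2.

11/2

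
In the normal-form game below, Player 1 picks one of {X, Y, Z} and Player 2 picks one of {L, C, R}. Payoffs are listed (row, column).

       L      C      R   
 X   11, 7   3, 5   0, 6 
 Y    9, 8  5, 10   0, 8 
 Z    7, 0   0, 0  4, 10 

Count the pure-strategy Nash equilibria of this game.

(X, L): Player 1 gets 11 (best alternative 9); Player 2 gets 7 (best alternative 6). Neither deviates — NE.
(Y, C): Player 1 gets 5 (best alternative 3); Player 2 gets 10 (best alternative 8). Neither deviates — NE.
(Z, R): Player 1 gets 4 (best alternative 0); Player 2 gets 10 (best alternative 0). Neither deviates — NE.
(Y, L) is not a NE: Player 1 would switch to X (11 > 9).
No other cell survives both best-response checks, so there are 3 pure NE.

3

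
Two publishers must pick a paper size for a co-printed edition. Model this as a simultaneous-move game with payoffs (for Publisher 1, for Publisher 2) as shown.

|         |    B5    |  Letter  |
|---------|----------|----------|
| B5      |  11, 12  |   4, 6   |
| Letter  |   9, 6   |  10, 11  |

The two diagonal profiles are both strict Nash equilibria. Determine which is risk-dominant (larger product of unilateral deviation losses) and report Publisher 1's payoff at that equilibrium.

At both B5: Publisher 1 loses 11 − 9 = 2 by deviating; Publisher 2 loses 12 − 6 = 6. Product = 2·6 = 12.
At both Letter: Publisher 1 loses 10 − 4 = 6 by deviating; Publisher 2 loses 11 − 6 = 5. Product = 6·5 = 30.
30 > 12, so both Letter is risk-dominant. Publisher 1's payoff there is 10.

10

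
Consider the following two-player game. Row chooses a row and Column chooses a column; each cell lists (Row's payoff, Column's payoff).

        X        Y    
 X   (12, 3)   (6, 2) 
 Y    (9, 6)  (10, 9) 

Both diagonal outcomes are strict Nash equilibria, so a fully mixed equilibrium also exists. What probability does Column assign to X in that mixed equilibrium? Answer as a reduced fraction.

4/7

Column's mix q on X must make Row indifferent between X and Y.
Row's payoff from X: 12q + 6(1−q). From Y: 9q + 10(1−q).
Set equal: 3q = 4(1−q) → q = 4/7.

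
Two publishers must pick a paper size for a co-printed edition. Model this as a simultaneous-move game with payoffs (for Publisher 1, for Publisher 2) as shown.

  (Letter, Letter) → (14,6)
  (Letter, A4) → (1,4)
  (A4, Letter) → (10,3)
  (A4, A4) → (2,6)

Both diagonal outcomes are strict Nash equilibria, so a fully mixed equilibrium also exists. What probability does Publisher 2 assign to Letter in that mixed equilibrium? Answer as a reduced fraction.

1/5

Publisher 2's mix q on Letter must make Publisher 1 indifferent between Letter and A4.
Publisher 1's payoff from Letter: 14q + 1(1−q). From A4: 10q + 2(1−q).
Set equal: 4q = 1(1−q) → q = 1/5.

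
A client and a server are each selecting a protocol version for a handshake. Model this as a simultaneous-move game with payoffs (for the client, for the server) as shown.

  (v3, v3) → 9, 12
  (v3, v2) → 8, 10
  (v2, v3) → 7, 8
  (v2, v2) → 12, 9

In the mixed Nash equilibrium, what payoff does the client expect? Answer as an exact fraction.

The server mixes with probability q on v3, chosen so the client is indifferent: 9q + 8(1−q) = 7q + 12(1−q) gives q = 2/3.
The client's expected payoff (from either row, since indifferent) is 9·2/3 + 8·1/3 = 26/3.

26/3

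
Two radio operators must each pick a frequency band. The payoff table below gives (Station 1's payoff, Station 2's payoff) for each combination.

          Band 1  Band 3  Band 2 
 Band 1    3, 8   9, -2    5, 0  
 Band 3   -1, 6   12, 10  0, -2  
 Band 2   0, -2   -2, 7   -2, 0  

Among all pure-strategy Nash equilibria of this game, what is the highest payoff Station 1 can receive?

12

Both Band 1 is a pure NE (Station 1: 3 ≥ 0; Station 2: 8 ≥ 0). Station 1 gets 3.
Both Band 3 is a pure NE (Station 1: 12 ≥ 9; Station 2: 10 ≥ 6). Station 1 gets 12.
Every other cell has a profitable deviation for at least one player. Highest of {3, 12} is 12.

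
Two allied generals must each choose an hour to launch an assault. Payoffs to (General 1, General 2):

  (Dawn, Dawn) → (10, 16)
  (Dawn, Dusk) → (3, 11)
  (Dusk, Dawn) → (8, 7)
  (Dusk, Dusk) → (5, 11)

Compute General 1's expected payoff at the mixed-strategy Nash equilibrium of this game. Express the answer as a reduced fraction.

General 2 mixes with probability q on Dawn, chosen so General 1 is indifferent: 10q + 3(1−q) = 8q + 5(1−q) gives q = 1/2.
General 1's expected payoff (from either row, since indifferent) is 10·1/2 + 3·1/2 = 13/2.

13/2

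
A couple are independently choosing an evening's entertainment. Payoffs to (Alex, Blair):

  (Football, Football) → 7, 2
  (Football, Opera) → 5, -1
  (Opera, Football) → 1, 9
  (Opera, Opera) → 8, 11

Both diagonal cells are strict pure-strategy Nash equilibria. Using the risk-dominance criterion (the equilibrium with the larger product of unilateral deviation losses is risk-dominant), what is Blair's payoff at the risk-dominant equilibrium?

2

At both Football: Alex loses 7 − 1 = 6 by deviating; Blair loses 2 − (-1) = 3. Product = 6·3 = 18.
At both Opera: Alex loses 8 − 5 = 3 by deviating; Blair loses 11 − 9 = 2. Product = 3·2 = 6.
18 > 6, so both Football is risk-dominant. Blair's payoff there is 2.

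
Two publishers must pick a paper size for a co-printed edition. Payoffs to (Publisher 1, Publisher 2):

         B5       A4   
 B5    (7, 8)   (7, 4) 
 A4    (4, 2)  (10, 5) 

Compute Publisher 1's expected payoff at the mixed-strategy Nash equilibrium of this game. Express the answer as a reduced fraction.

Publisher 2 mixes with probability q on B5, chosen so Publisher 1 is indifferent: 7q + 7(1−q) = 4q + 10(1−q) gives q = 1/2.
Publisher 1's expected payoff (from either row, since indifferent) is 7·1/2 + 7·1/2 = 7.

7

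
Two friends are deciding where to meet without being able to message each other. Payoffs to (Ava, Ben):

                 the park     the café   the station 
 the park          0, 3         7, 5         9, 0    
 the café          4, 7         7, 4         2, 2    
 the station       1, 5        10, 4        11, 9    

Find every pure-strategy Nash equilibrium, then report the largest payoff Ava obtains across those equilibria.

11

(the café, the park) is a pure NE (Ava: 4 ≥ 1; Ben: 7 ≥ 4). Ava gets 4.
Both the station is a pure NE (Ava: 11 ≥ 9; Ben: 9 ≥ 5). Ava gets 11.
Every other cell has a profitable deviation for at least one player. Highest of {4, 11} is 11.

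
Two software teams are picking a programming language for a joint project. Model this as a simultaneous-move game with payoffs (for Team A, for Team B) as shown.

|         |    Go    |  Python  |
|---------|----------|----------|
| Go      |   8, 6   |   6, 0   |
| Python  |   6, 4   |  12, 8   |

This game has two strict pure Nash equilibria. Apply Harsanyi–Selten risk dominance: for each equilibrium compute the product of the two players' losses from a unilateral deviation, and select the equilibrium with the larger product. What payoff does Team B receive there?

At both Go: Team A loses 8 − 6 = 2 by deviating; Team B loses 6 − 0 = 6. Product = 2·6 = 12.
At both Python: Team A loses 12 − 6 = 6 by deviating; Team B loses 8 − 4 = 4. Product = 6·4 = 24.
24 > 12, so both Python is risk-dominant. Team B's payoff there is 8.

8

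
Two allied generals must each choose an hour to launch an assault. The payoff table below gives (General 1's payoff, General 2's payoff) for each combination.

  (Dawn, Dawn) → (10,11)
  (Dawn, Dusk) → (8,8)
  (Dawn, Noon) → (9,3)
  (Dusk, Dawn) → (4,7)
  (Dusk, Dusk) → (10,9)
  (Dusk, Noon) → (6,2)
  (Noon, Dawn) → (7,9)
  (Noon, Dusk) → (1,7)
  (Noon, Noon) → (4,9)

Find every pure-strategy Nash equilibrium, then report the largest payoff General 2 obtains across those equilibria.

11

Both Dawn is a pure NE (General 1: 10 ≥ 7; General 2: 11 ≥ 8). General 2 gets 11.
Both Dusk is a pure NE (General 1: 10 ≥ 8; General 2: 9 ≥ 7). General 2 gets 9.
Every other cell has a profitable deviation for at least one player. Highest of {11, 9} is 11.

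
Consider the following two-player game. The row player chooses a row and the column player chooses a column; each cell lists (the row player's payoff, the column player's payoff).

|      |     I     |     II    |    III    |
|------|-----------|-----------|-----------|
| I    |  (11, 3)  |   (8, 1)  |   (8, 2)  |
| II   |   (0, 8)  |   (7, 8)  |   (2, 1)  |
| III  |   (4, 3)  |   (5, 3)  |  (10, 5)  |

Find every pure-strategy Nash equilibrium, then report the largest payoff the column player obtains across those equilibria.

5

Both I is a pure NE (the row player: 11 ≥ 4; the column player: 3 ≥ 2). The column player gets 3.
Both III is a pure NE (the row player: 10 ≥ 8; the column player: 5 ≥ 3). The column player gets 5.
Every other cell has a profitable deviation for at least one player. Highest of {3, 5} is 5.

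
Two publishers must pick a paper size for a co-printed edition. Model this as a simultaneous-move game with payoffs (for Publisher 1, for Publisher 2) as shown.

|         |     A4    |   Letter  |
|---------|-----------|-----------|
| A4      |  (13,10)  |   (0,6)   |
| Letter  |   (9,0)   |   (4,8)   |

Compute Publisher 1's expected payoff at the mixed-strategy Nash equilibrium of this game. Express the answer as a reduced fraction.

13/2

Publisher 2 mixes with probability q on A4, chosen so Publisher 1 is indifferent: 13q + 0(1−q) = 9q + 4(1−q) gives q = 1/2.
Publisher 1's expected payoff (from either row, since indifferent) is 13·1/2 + 0·1/2 = 13/2.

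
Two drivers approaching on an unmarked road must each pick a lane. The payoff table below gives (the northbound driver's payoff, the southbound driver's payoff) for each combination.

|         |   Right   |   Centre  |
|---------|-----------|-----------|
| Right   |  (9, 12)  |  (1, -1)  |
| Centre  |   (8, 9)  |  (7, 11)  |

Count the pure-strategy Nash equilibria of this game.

Both Right: the northbound driver gets 9 (best alternative 8); the southbound driver gets 12 (best alternative -1). Neither deviates — NE.
Both Centre: the northbound driver gets 7 (best alternative 1); the southbound driver gets 11 (best alternative 9). Neither deviates — NE.
(Right, Centre) is not a NE: the northbound driver would switch to Centre (7 > 1).
No other cell survives both best-response checks, so there are 2 pure NE.

2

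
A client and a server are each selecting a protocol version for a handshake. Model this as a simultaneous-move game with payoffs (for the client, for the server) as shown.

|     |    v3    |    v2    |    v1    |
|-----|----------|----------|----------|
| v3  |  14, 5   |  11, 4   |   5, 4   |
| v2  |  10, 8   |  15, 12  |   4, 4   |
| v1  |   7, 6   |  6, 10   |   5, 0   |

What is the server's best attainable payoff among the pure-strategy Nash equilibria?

12

Both v3 is a pure NE (the client: 14 ≥ 10; the server: 5 ≥ 4). The server gets 5.
Both v2 is a pure NE (the client: 15 ≥ 11; the server: 12 ≥ 8). The server gets 12.
Every other cell has a profitable deviation for at least one player. Highest of {5, 12} is 12.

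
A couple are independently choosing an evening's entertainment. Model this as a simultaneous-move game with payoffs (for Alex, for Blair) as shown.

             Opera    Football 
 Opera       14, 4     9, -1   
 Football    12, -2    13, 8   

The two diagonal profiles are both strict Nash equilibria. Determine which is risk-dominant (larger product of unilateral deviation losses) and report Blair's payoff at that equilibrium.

At both Opera: Alex loses 14 − 12 = 2 by deviating; Blair loses 4 − (-1) = 5. Product = 2·5 = 10.
At both Football: Alex loses 13 − 9 = 4 by deviating; Blair loses 8 − (-2) = 10. Product = 4·10 = 40.
40 > 10, so both Football is risk-dominant. Blair's payoff there is 8.

8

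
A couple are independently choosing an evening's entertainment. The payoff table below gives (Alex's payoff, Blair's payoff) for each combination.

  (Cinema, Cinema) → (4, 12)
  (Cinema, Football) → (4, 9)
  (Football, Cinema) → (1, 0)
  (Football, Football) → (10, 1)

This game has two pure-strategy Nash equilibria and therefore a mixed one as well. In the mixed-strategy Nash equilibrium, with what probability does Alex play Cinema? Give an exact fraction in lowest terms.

1/4

Alex's mix p on Cinema must make Blair indifferent between Cinema and Football.
Blair's payoff from Cinema: 12p + 0(1−p). From Football: 9p + 1(1−p).
Set equal: 3p = 1(1−p) → p = 1/4.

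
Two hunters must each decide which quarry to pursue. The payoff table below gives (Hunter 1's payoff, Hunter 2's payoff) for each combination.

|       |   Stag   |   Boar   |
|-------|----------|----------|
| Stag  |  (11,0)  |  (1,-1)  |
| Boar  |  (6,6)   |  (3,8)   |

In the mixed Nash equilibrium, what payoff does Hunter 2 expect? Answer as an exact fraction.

2

Hunter 1 mixes with probability p on Stag, chosen so Hunter 2 is indifferent: 0p + 6(1−p) = (-1)p + 8(1−p) gives p = 2/3.
Hunter 2's expected payoff is 0·2/3 + 6·1/3 = 2.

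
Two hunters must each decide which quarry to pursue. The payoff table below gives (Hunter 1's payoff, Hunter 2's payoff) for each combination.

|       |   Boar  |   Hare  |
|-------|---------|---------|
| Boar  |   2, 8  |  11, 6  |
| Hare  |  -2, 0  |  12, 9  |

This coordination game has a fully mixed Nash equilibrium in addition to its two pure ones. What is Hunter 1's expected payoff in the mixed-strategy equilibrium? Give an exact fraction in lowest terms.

46/5

Hunter 2 mixes with probability q on Boar, chosen so Hunter 1 is indifferent: 2q + 11(1−q) = (-2)q + 12(1−q) gives q = 1/5.
Hunter 1's expected payoff (from either row, since indifferent) is 2·1/5 + 11·4/5 = 46/5.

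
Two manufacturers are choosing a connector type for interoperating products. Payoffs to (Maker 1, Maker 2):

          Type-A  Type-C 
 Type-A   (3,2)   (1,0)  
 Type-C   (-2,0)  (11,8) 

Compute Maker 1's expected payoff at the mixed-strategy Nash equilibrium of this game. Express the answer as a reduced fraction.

Maker 2 mixes with probability q on Type-A, chosen so Maker 1 is indifferent: 3q + 1(1−q) = (-2)q + 11(1−q) gives q = 2/3.
Maker 1's expected payoff (from either row, since indifferent) is 3·2/3 + 1·1/3 = 7/3.

7/3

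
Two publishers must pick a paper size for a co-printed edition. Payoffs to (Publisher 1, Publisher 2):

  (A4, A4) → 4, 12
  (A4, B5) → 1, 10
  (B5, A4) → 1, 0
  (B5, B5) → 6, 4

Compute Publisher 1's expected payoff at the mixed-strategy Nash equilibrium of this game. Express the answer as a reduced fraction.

23/8

Publisher 2 mixes with probability q on A4, chosen so Publisher 1 is indifferent: 4q + 1(1−q) = 1q + 6(1−q) gives q = 5/8.
Publisher 1's expected payoff (from either row, since indifferent) is 4·5/8 + 1·3/8 = 23/8.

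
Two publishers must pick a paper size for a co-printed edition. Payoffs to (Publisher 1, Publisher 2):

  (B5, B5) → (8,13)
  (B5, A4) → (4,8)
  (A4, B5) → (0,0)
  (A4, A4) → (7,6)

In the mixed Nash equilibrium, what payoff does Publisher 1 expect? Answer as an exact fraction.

56/11

Publisher 2 mixes with probability q on B5, chosen so Publisher 1 is indifferent: 8q + 4(1−q) = 0q + 7(1−q) gives q = 3/11.
Publisher 1's expected payoff (from either row, since indifferent) is 8·3/11 + 4·8/11 = 56/11.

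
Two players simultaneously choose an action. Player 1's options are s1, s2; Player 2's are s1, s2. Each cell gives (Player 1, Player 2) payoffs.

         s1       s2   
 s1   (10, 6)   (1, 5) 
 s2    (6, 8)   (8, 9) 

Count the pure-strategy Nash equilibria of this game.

Both s1: Player 1 gets 10 (best alternative 6); Player 2 gets 6 (best alternative 5). Neither deviates — NE.
Both s2: Player 1 gets 8 (best alternative 1); Player 2 gets 9 (best alternative 8). Neither deviates — NE.
(s2, s1) is not a NE: Player 1 would switch to s1 (10 > 6).
No other cell survives both best-response checks, so there are 2 pure NE.

2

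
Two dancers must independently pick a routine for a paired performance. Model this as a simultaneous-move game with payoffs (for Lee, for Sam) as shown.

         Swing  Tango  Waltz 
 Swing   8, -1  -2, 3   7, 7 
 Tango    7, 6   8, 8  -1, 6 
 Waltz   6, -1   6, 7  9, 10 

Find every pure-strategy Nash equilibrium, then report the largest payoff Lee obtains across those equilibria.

9

Both Tango is a pure NE (Lee: 8 ≥ 6; Sam: 8 ≥ 6). Lee gets 8.
Both Waltz is a pure NE (Lee: 9 ≥ 7; Sam: 10 ≥ 7). Lee gets 9.
Every other cell has a profitable deviation for at least one player. Highest of {8, 9} is 9.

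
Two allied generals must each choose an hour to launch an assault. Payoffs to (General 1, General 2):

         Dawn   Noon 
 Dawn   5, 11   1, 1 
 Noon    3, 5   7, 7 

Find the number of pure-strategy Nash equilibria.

2

Both Dawn: General 1 gets 5 (best alternative 3); General 2 gets 11 (best alternative 1). Neither deviates — NE.
Both Noon: General 1 gets 7 (best alternative 1); General 2 gets 7 (best alternative 5). Neither deviates — NE.
(Dawn, Noon) is not a NE: General 1 would switch to Noon (7 > 1).
No other cell survives both best-response checks, so there are 2 pure NE.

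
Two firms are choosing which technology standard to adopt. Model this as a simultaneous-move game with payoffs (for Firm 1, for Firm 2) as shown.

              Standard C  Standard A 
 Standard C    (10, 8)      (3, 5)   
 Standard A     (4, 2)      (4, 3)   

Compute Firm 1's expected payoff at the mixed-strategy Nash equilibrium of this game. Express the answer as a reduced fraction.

4

Firm 2 mixes with probability q on Standard C, chosen so Firm 1 is indifferent: 10q + 3(1−q) = 4q + 4(1−q) gives q = 1/7.
Firm 1's expected payoff (from either row, since indifferent) is 10·1/7 + 3·6/7 = 4.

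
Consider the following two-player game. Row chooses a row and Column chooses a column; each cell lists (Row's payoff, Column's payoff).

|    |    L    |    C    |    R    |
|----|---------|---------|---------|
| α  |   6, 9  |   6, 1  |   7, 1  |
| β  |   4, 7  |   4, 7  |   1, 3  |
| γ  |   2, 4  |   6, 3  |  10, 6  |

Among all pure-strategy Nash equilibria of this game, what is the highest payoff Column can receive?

9

(α, L) is a pure NE (Row: 6 ≥ 4; Column: 9 ≥ 1). Column gets 9.
(γ, R) is a pure NE (Row: 10 ≥ 7; Column: 6 ≥ 4). Column gets 6.
Every other cell has a profitable deviation for at least one player. Highest of {9, 6} is 9.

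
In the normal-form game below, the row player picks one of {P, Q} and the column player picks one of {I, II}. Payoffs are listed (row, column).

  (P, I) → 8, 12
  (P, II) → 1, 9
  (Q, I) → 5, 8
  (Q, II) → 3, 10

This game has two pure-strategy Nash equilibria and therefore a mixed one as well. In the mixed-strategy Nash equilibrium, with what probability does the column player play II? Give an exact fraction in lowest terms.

The column player's mix q on I must make the row player indifferent between P and Q.
The row player's payoff from P: 8q + 1(1−q). From Q: 5q + 3(1−q).
Set equal: 3q = 2(1−q) → q = 2/5.
Probability on II is 1 − 2/5 = 3/5.

3/5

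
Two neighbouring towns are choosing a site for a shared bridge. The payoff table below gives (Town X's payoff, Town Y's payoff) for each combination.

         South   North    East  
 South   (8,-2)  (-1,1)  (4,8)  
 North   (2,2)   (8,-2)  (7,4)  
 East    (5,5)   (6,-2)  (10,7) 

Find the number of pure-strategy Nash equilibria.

Both East: Town X gets 10 (best alternative 7); Town Y gets 7 (best alternative 5). Neither deviates — NE.
Both North is not a NE: Town Y would switch to East (4 > -2).
No other cell survives both best-response checks, so there is 1 pure NE.

1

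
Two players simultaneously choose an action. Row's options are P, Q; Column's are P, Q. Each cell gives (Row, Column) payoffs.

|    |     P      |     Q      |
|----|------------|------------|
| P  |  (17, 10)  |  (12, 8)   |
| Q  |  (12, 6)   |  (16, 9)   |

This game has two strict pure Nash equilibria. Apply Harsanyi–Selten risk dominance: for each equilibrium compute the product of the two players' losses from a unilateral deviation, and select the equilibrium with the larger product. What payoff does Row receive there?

At both P: Row loses 17 − 12 = 5 by deviating; Column loses 10 − 8 = 2. Product = 5·2 = 10.
At both Q: Row loses 16 − 12 = 4 by deviating; Column loses 9 − 6 = 3. Product = 4·3 = 12.
12 > 10, so both Q is risk-dominant. Row's payoff there is 16.

16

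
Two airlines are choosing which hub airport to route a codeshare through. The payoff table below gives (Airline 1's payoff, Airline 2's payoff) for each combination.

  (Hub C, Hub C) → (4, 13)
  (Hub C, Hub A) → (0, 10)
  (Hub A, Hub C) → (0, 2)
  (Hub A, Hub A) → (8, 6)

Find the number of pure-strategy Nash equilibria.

2

Both Hub C: Airline 1 gets 4 (best alternative 0); Airline 2 gets 13 (best alternative 10). Neither deviates — NE.
Both Hub A: Airline 1 gets 8 (best alternative 0); Airline 2 gets 6 (best alternative 2). Neither deviates — NE.
(Hub C, Hub A) is not a NE: Airline 1 would switch to Hub A (8 > 0).
No other cell survives both best-response checks, so there are 2 pure NE.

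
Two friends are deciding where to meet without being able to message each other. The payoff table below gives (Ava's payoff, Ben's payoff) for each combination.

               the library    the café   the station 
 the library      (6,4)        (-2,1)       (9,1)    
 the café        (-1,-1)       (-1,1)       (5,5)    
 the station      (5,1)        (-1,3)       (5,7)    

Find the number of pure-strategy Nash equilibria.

Both the library: Ava gets 6 (best alternative 5); Ben gets 4 (best alternative 1). Neither deviates — NE.
Both the café is not a NE: Ben would switch to the station (5 > 1).
No other cell survives both best-response checks, so there is 1 pure NE.

1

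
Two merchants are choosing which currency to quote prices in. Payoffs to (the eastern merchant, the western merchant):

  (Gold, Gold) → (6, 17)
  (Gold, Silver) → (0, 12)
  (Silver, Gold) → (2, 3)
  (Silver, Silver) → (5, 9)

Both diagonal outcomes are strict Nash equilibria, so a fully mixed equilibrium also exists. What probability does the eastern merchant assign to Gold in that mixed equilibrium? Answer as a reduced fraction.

6/11

The eastern merchant's mix p on Gold must make the western merchant indifferent between Gold and Silver.
The western merchant's payoff from Gold: 17p + 3(1−p). From Silver: 12p + 9(1−p).
Set equal: 5p = 6(1−p) → p = 6/11.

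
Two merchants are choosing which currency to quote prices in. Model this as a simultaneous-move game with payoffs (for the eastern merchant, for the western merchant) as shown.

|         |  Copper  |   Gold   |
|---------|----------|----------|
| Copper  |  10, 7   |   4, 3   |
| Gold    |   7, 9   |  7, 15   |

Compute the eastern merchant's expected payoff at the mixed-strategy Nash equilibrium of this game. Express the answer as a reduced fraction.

7

The western merchant mixes with probability q on Copper, chosen so the eastern merchant is indifferent: 10q + 4(1−q) = 7q + 7(1−q) gives q = 1/2.
The eastern merchant's expected payoff (from either row, since indifferent) is 10·1/2 + 4·1/2 = 7.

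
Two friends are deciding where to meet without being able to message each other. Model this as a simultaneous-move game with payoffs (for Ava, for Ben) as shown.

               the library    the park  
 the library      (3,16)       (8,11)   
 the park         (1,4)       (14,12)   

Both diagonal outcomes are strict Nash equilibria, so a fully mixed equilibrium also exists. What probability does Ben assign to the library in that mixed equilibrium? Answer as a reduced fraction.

3/4

Ben's mix q on the library must make Ava indifferent between the library and the park.
Ava's payoff from the library: 3q + 8(1−q). From the park: 1q + 14(1−q).
Set equal: 2q = 6(1−q) → q = 6/8 = 3/4.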